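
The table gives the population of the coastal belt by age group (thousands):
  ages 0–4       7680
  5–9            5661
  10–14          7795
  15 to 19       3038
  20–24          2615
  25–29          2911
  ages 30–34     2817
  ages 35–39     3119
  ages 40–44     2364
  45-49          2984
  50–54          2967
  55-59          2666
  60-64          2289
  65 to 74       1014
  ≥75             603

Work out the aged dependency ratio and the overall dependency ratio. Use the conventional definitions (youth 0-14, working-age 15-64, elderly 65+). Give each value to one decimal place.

Old-age dependency ratio: 5.8
Total dependency ratio: 81.9

0–14: 7680 + 5661 + 7795 = 21136
15–64: 3038 + 2615 + 2911 + 2817 + 3119 + 2364 + 2984 + 2967 + 2666 + 2289 = 27770
65+: 1014 + 603 = 1617
Old-age dependency ratio = 1617 / 27770 × 100 = 5.8
Total dependency ratio = (21136 + 1617) / 27770 × 100 = 22753 / 27770 × 100 = 81.9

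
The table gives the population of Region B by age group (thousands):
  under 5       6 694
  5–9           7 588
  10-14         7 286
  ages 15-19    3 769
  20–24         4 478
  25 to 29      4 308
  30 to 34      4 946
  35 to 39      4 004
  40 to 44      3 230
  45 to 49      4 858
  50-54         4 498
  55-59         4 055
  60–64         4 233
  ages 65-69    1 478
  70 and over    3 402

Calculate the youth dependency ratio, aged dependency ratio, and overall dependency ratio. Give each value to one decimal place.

Youth dependency ratio: 50.9
Old-age dependency ratio: 11.5
Total dependency ratio: 62.4

0–14: 6 694 + 7 588 + 7 286 = 21 568
15–64: 3 769 + 4 478 + 4 308 + 4 946 + 4 004 + 3 230 + 4 858 + 4 498 + 4 055 + 4 233 = 42 379
65+: 1 478 + 3 402 = 4 880
Youth dependency ratio = 21 568 / 42 379 × 100 = 50.9
Old-age dependency ratio = 4 880 / 42 379 × 100 = 11.5
Total dependency ratio = (21 568 + 4 880) / 42 379 × 100 = 26 448 / 42 379 × 100 = 62.4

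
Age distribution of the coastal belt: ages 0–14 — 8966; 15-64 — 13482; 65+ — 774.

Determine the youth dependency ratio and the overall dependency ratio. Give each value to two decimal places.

Youth dependency ratio: 66.50
Total dependency ratio: 72.24

Youth dependency ratio = 8966 / 13482 × 100 = 66.50
Total dependency ratio = (8966 + 774) / 13482 × 100 = 9740 / 13482 × 100 = 72.24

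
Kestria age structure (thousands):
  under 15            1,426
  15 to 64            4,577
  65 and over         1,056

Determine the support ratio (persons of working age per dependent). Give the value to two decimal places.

Support ratio: 1.84

Support ratio = 4,577 / (1,426 + 1,056) = 4,577 / 2,482 = 1.84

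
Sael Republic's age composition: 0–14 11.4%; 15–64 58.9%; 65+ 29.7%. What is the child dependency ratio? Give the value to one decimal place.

Youth dependency ratio = 11.4 / 58.9 × 100 = 19.4

Youth dependency ratio: 19.4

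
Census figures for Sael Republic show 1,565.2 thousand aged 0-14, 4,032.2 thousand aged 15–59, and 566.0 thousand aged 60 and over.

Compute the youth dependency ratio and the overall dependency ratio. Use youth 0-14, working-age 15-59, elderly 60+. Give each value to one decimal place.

Youth dependency ratio: 38.8
Total dependency ratio: 52.9

Youth dependency ratio = 1,565.2 / 4,032.2 × 100 = 38.8
Total dependency ratio = (1,565.2 + 566.0) / 4,032.2 × 100 = 2,131.2 / 4,032.2 × 100 = 52.9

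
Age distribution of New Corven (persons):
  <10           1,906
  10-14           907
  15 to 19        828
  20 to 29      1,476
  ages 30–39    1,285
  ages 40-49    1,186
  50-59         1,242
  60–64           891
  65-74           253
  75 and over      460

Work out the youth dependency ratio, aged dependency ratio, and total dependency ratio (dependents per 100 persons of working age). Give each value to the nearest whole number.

Youth dependency ratio: 41
Old-age dependency ratio: 10
Total dependency ratio: 51

0–14: 1,906 + 907 = 2,813
15–64: 828 + 1,476 + 1,285 + 1,186 + 1,242 + 891 = 6,908
65+: 253 + 460 = 713
Youth dependency ratio = 2,813 / 6,908 × 100 = 41
Old-age dependency ratio = 713 / 6,908 × 100 = 10
Total dependency ratio = (2,813 + 713) / 6,908 × 100 = 3,526 / 6,908 × 100 = 51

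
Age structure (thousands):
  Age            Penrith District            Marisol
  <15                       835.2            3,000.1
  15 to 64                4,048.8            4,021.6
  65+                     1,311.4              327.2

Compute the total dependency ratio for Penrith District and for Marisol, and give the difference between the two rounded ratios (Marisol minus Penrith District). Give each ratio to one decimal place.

Penrith District: 53.0
Marisol: 82.7
Difference: +29.7

Penrith District: (835.2 + 1,311.4) / 4,048.8 × 100 = 2,146.6 / 4,048.8 × 100 = 53.0
Marisol: (3,000.1 + 327.2) / 4,021.6 × 100 = 3,327.3 / 4,021.6 × 100 = 82.7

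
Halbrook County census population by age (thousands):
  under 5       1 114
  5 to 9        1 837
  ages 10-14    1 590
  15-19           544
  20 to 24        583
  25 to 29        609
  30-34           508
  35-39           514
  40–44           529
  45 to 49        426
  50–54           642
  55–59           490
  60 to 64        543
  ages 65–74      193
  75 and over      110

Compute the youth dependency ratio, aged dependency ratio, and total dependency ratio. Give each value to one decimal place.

Youth dependency ratio: 84.3
Old-age dependency ratio: 5.6
Total dependency ratio: 89.9

0–14: 1 114 + 1 837 + 1 590 = 4 541
15–64: 544 + 583 + 609 + 508 + 514 + 529 + 426 + 642 + 490 + 543 = 5 388
65+: 193 + 110 = 303
Youth dependency ratio = 4 541 / 5 388 × 100 = 84.3
Old-age dependency ratio = 303 / 5 388 × 100 = 5.6
Total dependency ratio = (4 541 + 303) / 5 388 × 100 = 4 844 / 5 388 × 100 = 89.9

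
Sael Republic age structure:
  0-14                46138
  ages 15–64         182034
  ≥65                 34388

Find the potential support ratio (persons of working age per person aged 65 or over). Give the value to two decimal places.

Potential support ratio: 5.29

Potential support ratio = 182034 / 34388 = 5.29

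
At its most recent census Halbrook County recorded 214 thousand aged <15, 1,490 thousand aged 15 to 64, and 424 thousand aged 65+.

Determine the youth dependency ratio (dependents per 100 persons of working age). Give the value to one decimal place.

Youth dependency ratio: 14.4

Youth dependency ratio = 214 / 1,490 × 100 = 14.4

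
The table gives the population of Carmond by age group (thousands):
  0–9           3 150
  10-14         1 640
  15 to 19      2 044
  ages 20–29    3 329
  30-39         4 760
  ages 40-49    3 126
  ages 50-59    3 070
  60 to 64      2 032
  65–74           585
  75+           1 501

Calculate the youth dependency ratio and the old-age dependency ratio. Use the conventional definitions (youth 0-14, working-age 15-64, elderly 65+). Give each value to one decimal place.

Youth dependency ratio: 26.1
Old-age dependency ratio: 11.4

0–14: 3 150 + 1 640 = 4 790
15–64: 2 044 + 3 329 + 4 760 + 3 126 + 3 070 + 2 032 = 18 361
65+: 585 + 1 501 = 2 086
Youth dependency ratio = 4 790 / 18 361 × 100 = 26.1
Old-age dependency ratio = 2 086 / 18 361 × 100 = 11.4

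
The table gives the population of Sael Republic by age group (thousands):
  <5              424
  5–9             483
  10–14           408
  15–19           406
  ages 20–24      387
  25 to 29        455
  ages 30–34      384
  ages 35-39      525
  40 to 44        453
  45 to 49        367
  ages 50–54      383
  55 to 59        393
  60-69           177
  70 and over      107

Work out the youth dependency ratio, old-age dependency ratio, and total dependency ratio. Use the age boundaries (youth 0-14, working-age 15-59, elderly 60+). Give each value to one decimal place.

0–14: 424 + 483 + 408 = 1,315
15–59: 406 + 387 + 455 + 384 + 525 + 453 + 367 + 383 + 393 = 3,753
60+: 177 + 107 = 284
Youth dependency ratio = 1,315 / 3,753 × 100 = 35.0
Old-age dependency ratio = 284 / 3,753 × 100 = 7.6
Total dependency ratio = (1,315 + 284) / 3,753 × 100 = 1,599 / 3,753 × 100 = 42.6

Youth dependency ratio: 35.0
Old-age dependency ratio: 7.6
Total dependency ratio: 42.6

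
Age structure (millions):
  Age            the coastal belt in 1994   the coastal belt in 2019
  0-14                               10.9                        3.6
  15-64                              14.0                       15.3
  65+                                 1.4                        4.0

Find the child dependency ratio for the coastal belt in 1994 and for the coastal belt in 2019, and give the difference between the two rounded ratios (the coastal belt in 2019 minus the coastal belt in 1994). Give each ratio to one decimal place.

the coastal belt in 1994: 10.9 / 14.0 × 100 = 77.9
the coastal belt in 2019: 3.6 / 15.3 × 100 = 23.5

the coastal belt in 1994: 77.9
the coastal belt in 2019: 23.5
Difference: -54.4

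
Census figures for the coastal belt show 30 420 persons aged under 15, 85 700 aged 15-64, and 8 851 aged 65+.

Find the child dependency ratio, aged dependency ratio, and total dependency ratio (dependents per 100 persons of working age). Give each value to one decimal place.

Youth dependency ratio: 35.5
Old-age dependency ratio: 10.3
Total dependency ratio: 45.8

Youth dependency ratio = 30 420 / 85 700 × 100 = 35.5
Old-age dependency ratio = 8 851 / 85 700 × 100 = 10.3
Total dependency ratio = (30 420 + 8 851) / 85 700 × 100 = 39 271 / 85 700 × 100 = 45.8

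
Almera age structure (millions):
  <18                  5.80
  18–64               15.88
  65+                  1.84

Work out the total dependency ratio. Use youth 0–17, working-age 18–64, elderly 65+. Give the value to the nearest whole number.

Total dependency ratio = (5.80 + 1.84) / 15.88 × 100 = 7.64 / 15.88 × 100 = 48

Total dependency ratio: 48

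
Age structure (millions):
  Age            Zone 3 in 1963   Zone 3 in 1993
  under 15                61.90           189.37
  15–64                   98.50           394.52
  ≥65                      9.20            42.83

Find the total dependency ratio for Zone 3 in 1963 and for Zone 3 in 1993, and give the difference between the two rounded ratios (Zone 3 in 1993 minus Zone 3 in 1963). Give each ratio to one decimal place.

Zone 3 in 1963: (61.90 + 9.20) / 98.50 × 100 = 71.10 / 98.50 × 100 = 72.2
Zone 3 in 1993: (189.37 + 42.83) / 394.52 × 100 = 232.20 / 394.52 × 100 = 58.9

Zone 3 in 1963: 72.2
Zone 3 in 1993: 58.9
Difference: -13.3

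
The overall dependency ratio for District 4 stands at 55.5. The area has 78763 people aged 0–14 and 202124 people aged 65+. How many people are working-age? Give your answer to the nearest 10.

Total dependency ratio = (youth + elderly) / working-age × 100
55.5 = (78763 + 202124) / W × 100
⇒ 506100

Working-age: 506100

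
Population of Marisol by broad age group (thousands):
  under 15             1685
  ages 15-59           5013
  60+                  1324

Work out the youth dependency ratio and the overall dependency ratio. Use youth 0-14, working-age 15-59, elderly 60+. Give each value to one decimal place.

Youth dependency ratio: 33.6
Total dependency ratio: 60.0

Youth dependency ratio = 1685 / 5013 × 100 = 33.6
Total dependency ratio = (1685 + 1324) / 5013 × 100 = 3009 / 5013 × 100 = 60.0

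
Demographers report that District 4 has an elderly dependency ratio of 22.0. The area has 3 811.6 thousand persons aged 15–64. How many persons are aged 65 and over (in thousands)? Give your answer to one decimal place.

Aged 65 and over: 838.6

Old-age dependency ratio = elderly / working-age × 100
22.0 = E / 3 811.6 × 100
⇒ 838.6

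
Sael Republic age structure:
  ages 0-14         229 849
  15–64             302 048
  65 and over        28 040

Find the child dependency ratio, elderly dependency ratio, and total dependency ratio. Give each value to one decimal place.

Youth dependency ratio = 229 849 / 302 048 × 100 = 76.1
Old-age dependency ratio = 28 040 / 302 048 × 100 = 9.3
Total dependency ratio = (229 849 + 28 040) / 302 048 × 100 = 257 889 / 302 048 × 100 = 85.4

Youth dependency ratio: 76.1
Old-age dependency ratio: 9.3
Total dependency ratio: 85.4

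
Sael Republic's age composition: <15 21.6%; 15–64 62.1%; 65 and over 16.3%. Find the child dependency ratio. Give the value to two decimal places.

Youth dependency ratio = 21.6 / 62.1 × 100 = 34.78

Youth dependency ratio: 34.78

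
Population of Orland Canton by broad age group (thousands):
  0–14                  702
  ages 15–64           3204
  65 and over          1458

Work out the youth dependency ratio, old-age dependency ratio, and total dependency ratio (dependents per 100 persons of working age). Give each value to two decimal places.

Youth dependency ratio: 21.91
Old-age dependency ratio: 45.51
Total dependency ratio: 67.42

Youth dependency ratio = 702 / 3204 × 100 = 21.91
Old-age dependency ratio = 1458 / 3204 × 100 = 45.51
Total dependency ratio = (702 + 1458) / 3204 × 100 = 2160 / 3204 × 100 = 67.42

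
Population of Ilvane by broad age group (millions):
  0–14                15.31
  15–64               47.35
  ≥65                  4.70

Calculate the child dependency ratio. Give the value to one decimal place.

Youth dependency ratio: 32.3

Youth dependency ratio = 15.31 / 47.35 × 100 = 32.3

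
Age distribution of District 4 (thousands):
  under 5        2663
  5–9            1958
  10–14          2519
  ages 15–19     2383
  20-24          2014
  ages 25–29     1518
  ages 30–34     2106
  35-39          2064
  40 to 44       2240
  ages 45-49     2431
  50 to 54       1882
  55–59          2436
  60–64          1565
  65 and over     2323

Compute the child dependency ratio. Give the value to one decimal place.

Youth dependency ratio: 34.6

0–14: 2663 + 1958 + 2519 = 7140
15–64: 2383 + 2014 + 1518 + 2106 + 2064 + 2240 + 2431 + 1882 + 2436 + 1565 = 20639
65+: 2323
Youth dependency ratio = 7140 / 20639 × 100 = 34.6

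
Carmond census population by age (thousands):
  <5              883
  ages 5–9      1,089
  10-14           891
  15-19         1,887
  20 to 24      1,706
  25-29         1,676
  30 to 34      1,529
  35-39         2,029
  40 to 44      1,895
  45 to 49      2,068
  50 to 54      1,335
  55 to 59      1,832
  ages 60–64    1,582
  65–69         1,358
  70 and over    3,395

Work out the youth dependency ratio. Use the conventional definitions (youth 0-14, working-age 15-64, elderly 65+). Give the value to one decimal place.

0–14: 883 + 1,089 + 891 = 2,863
15–64: 1,887 + 1,706 + 1,676 + 1,529 + 2,029 + 1,895 + 2,068 + 1,335 + 1,832 + 1,582 = 17,539
65+: 1,358 + 3,395 = 4,753
Youth dependency ratio = 2,863 / 17,539 × 100 = 16.3

Youth dependency ratio: 16.3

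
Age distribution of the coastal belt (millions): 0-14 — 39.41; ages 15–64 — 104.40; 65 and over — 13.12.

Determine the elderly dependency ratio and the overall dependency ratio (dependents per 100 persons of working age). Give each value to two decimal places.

Old-age dependency ratio: 12.57
Total dependency ratio: 50.32

Old-age dependency ratio = 13.12 / 104.40 × 100 = 12.57
Total dependency ratio = (39.41 + 13.12) / 104.40 × 100 = 52.53 / 104.40 × 100 = 50.32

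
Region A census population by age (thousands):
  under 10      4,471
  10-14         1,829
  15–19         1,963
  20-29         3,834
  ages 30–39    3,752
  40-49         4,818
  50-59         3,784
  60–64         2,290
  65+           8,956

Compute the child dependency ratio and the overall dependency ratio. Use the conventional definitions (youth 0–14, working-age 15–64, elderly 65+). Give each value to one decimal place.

0–14: 4,471 + 1,829 = 6,300
15–64: 1,963 + 3,834 + 3,752 + 4,818 + 3,784 + 2,290 = 20,441
65+: 8,956
Youth dependency ratio = 6,300 / 20,441 × 100 = 30.8
Total dependency ratio = (6,300 + 8,956) / 20,441 × 100 = 15,256 / 20,441 × 100 = 74.6

Youth dependency ratio: 30.8
Total dependency ratio: 74.6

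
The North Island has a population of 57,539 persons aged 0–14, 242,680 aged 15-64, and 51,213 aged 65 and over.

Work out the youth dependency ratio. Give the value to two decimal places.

Youth dependency ratio = 57,539 / 242,680 × 100 = 23.71

Youth dependency ratio: 23.71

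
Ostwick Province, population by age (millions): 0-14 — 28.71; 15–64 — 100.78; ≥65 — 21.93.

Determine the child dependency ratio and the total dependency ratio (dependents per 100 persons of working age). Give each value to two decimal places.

Youth dependency ratio: 28.49
Total dependency ratio: 50.25

Youth dependency ratio = 28.71 / 100.78 × 100 = 28.49
Total dependency ratio = (28.71 + 21.93) / 100.78 × 100 = 50.64 / 100.78 × 100 = 50.25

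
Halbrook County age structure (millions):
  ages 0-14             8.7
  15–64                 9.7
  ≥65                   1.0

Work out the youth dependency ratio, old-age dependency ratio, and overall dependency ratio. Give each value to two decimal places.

Youth dependency ratio: 89.69
Old-age dependency ratio: 10.31
Total dependency ratio: 100.00

Youth dependency ratio = 8.7 / 9.7 × 100 = 89.69
Old-age dependency ratio = 1.0 / 9.7 × 100 = 10.31
Total dependency ratio = (8.7 + 1.0) / 9.7 × 100 = 9.7 / 9.7 × 100 = 100.00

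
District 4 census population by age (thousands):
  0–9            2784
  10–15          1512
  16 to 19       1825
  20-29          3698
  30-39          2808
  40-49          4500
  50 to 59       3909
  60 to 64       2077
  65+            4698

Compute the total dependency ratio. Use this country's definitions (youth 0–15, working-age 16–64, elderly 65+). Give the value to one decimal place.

Total dependency ratio: 47.8

0–15: 2784 + 1512 = 4296
16–64: 1825 + 3698 + 2808 + 4500 + 3909 + 2077 = 18817
65+: 4698
Total dependency ratio = (4296 + 4698) / 18817 × 100 = 8994 / 18817 × 100 = 47.8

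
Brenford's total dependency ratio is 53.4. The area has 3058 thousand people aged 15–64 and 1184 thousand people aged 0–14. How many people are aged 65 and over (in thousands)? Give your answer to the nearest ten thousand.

Total dependency ratio = (youth + elderly) / working-age × 100
53.4 = (1184 + E) / 3058 × 100
⇒ 450

Aged 65 and over: 450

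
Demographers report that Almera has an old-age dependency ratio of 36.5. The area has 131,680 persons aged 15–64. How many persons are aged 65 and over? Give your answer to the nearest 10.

Aged 65 and over: 48,060

Old-age dependency ratio = elderly / working-age × 100
36.5 = E / 131,680 × 100
⇒ 48,060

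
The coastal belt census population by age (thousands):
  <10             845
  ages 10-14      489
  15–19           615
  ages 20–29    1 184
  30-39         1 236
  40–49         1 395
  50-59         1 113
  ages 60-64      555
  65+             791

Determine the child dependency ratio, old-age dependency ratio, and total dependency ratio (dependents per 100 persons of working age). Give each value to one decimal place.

0–14: 845 + 489 = 1 334
15–64: 615 + 1 184 + 1 236 + 1 395 + 1 113 + 555 = 6 098
65+: 791
Youth dependency ratio = 1 334 / 6 098 × 100 = 21.9
Old-age dependency ratio = 791 / 6 098 × 100 = 13.0
Total dependency ratio = (1 334 + 791) / 6 098 × 100 = 2 125 / 6 098 × 100 = 34.8

Youth dependency ratio: 21.9
Old-age dependency ratio: 13.0
Total dependency ratio: 34.8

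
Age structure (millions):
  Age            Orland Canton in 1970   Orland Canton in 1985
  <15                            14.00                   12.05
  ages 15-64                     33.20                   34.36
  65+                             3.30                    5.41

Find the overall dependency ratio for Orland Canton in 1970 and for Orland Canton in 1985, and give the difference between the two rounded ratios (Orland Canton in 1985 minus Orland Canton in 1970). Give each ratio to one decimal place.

Orland Canton in 1970: (14.00 + 3.30) / 33.20 × 100 = 17.30 / 33.20 × 100 = 52.1
Orland Canton in 1985: (12.05 + 5.41) / 34.36 × 100 = 17.46 / 34.36 × 100 = 50.8

Orland Canton in 1970: 52.1
Orland Canton in 1985: 50.8
Difference: -1.3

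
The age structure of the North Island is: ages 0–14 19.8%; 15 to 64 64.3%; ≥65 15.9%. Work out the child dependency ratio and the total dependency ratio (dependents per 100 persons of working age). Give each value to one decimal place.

Youth dependency ratio: 30.8
Total dependency ratio: 55.5

Youth dependency ratio = 19.8 / 64.3 × 100 = 30.8
Total dependency ratio = (19.8 + 15.9) / 64.3 × 100 = 35.7 / 64.3 × 100 = 55.5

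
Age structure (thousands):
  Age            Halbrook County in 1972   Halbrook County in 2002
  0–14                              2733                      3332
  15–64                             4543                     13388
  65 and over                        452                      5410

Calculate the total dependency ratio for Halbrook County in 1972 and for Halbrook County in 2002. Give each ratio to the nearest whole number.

Halbrook County in 1972: 70
Halbrook County in 2002: 65

Halbrook County in 1972: (2733 + 452) / 4543 × 100 = 3185 / 4543 × 100 = 70
Halbrook County in 2002: (3332 + 5410) / 13388 × 100 = 8742 / 13388 × 100 = 65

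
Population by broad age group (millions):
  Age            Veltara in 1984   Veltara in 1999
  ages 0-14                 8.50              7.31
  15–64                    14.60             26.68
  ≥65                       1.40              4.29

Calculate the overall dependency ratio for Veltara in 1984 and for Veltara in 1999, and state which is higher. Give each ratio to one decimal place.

Veltara in 1984: 67.8
Veltara in 1999: 43.5
Higher: Veltara in 1984

Veltara in 1984: (8.50 + 1.40) / 14.60 × 100 = 9.90 / 14.60 × 100 = 67.8
Veltara in 1999: (7.31 + 4.29) / 26.68 × 100 = 11.60 / 26.68 × 100 = 43.5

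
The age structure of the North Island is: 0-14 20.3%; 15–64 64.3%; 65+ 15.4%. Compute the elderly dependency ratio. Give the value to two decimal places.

Old-age dependency ratio: 23.95

Old-age dependency ratio = 15.4 / 64.3 × 100 = 23.95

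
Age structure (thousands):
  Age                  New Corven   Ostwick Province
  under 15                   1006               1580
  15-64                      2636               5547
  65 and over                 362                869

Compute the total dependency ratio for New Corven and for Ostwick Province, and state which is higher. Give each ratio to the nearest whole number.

New Corven: (1006 + 362) / 2636 × 100 = 1368 / 2636 × 100 = 52
Ostwick Province: (1580 + 869) / 5547 × 100 = 2449 / 5547 × 100 = 44

New Corven: 52
Ostwick Province: 44
Higher: New Corven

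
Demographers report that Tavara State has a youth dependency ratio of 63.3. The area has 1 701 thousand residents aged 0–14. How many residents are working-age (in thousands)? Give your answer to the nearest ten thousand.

Youth dependency ratio = youth / working-age × 100
63.3 = 1 701 / W × 100
⇒ 2 690

Working-age: 2 690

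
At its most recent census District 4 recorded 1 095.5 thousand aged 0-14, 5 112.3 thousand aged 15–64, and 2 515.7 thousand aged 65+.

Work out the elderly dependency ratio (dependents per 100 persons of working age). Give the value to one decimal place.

Old-age dependency ratio: 49.2

Old-age dependency ratio = 2 515.7 / 5 112.3 × 100 = 49.2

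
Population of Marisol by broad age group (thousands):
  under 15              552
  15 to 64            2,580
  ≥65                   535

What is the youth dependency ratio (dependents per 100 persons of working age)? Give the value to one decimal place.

Youth dependency ratio = 552 / 2,580 × 100 = 21.4

Youth dependency ratio: 21.4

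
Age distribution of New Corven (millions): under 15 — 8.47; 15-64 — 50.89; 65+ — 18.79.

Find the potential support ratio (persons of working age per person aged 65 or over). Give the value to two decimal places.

Potential support ratio: 2.71

Potential support ratio = 50.89 / 18.79 = 2.71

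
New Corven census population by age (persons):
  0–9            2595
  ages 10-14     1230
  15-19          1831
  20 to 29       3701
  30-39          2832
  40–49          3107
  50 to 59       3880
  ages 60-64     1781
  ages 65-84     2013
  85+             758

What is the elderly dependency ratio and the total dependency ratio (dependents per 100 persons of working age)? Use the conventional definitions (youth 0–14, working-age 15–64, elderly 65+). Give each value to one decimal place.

Old-age dependency ratio: 16.2
Total dependency ratio: 38.5

0–14: 2595 + 1230 = 3825
15–64: 1831 + 3701 + 2832 + 3107 + 3880 + 1781 = 17132
65+: 2013 + 758 = 2771
Old-age dependency ratio = 2771 / 17132 × 100 = 16.2
Total dependency ratio = (3825 + 2771) / 17132 × 100 = 6596 / 17132 × 100 = 38.5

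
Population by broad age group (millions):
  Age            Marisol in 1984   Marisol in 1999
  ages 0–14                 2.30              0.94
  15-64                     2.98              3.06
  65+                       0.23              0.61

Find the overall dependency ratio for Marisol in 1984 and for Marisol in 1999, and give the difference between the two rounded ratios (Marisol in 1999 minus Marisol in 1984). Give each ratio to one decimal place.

Marisol in 1984: (2.30 + 0.23) / 2.98 × 100 = 2.53 / 2.98 × 100 = 84.9
Marisol in 1999: (0.94 + 0.61) / 3.06 × 100 = 1.55 / 3.06 × 100 = 50.7

Marisol in 1984: 84.9
Marisol in 1999: 50.7
Difference: -34.2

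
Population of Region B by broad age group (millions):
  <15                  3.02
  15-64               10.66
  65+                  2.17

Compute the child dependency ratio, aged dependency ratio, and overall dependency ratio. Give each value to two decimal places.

Youth dependency ratio = 3.02 / 10.66 × 100 = 28.33
Old-age dependency ratio = 2.17 / 10.66 × 100 = 20.36
Total dependency ratio = (3.02 + 2.17) / 10.66 × 100 = 5.19 / 10.66 × 100 = 48.69

Youth dependency ratio: 28.33
Old-age dependency ratio: 20.36
Total dependency ratio: 48.69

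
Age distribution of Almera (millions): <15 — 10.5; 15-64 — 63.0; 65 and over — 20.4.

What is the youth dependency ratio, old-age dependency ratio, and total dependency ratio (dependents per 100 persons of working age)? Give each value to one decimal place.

Youth dependency ratio = 10.5 / 63.0 × 100 = 16.7
Old-age dependency ratio = 20.4 / 63.0 × 100 = 32.4
Total dependency ratio = (10.5 + 20.4) / 63.0 × 100 = 30.9 / 63.0 × 100 = 49.0

Youth dependency ratio: 16.7
Old-age dependency ratio: 32.4
Total dependency ratio: 49.0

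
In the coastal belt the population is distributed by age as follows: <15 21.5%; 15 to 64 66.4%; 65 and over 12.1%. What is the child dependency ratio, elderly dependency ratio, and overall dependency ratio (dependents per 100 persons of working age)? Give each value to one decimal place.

Youth dependency ratio = 21.5 / 66.4 × 100 = 32.4
Old-age dependency ratio = 12.1 / 66.4 × 100 = 18.2
Total dependency ratio = (21.5 + 12.1) / 66.4 × 100 = 33.6 / 66.4 × 100 = 50.6

Youth dependency ratio: 32.4
Old-age dependency ratio: 18.2
Total dependency ratio: 50.6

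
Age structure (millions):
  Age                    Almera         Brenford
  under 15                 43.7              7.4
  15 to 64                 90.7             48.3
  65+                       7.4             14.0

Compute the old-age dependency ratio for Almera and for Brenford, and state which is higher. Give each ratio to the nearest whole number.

Almera: 8
Brenford: 29
Higher: Brenford

Almera: 7.4 / 90.7 × 100 = 8
Brenford: 14.0 / 48.3 × 100 = 29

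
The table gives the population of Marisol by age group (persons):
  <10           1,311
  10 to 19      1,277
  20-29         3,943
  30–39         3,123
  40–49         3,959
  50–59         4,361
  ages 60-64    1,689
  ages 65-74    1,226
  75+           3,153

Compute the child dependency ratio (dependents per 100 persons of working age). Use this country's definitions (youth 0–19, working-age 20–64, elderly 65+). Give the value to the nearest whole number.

Youth dependency ratio: 15

0–19: 1,311 + 1,277 = 2,588
20–64: 3,943 + 3,123 + 3,959 + 4,361 + 1,689 = 17,075
65+: 1,226 + 3,153 = 4,379
Youth dependency ratio = 2,588 / 17,075 × 100 = 15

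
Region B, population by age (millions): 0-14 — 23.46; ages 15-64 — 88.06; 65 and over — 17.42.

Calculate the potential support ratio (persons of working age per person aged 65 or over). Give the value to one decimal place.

Potential support ratio: 5.1

Potential support ratio = 88.06 / 17.42 = 5.1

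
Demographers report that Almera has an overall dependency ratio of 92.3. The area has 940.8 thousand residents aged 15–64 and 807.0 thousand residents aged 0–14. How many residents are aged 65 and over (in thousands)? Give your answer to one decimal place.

Aged 65 and over: 61.4

Total dependency ratio = (youth + elderly) / working-age × 100
92.3 = (807.0 + E) / 940.8 × 100
⇒ 61.4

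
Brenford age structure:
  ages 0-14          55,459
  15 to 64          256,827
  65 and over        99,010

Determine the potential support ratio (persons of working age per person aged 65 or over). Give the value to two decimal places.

Potential support ratio: 2.59

Potential support ratio = 256,827 / 99,010 = 2.59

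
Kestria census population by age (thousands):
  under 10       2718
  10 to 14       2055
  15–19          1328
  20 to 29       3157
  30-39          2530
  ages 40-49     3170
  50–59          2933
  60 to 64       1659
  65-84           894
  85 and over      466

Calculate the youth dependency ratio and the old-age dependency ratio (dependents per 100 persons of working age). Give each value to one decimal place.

Youth dependency ratio: 32.3
Old-age dependency ratio: 9.2

0–14: 2718 + 2055 = 4773
15–64: 1328 + 3157 + 2530 + 3170 + 2933 + 1659 = 14777
65+: 894 + 466 = 1360
Youth dependency ratio = 4773 / 14777 × 100 = 32.3
Old-age dependency ratio = 1360 / 14777 × 100 = 9.2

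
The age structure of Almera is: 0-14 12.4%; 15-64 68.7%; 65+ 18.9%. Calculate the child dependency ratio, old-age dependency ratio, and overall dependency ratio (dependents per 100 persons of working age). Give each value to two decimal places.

Youth dependency ratio: 18.05
Old-age dependency ratio: 27.51
Total dependency ratio: 45.56

Youth dependency ratio = 12.4 / 68.7 × 100 = 18.05
Old-age dependency ratio = 18.9 / 68.7 × 100 = 27.51
Total dependency ratio = (12.4 + 18.9) / 68.7 × 100 = 31.3 / 68.7 × 100 = 45.56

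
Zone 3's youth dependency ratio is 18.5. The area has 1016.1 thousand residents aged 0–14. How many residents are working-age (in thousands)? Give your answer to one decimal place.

Youth dependency ratio = youth / working-age × 100
18.5 = 1016.1 / W × 100
⇒ 5492.4

Working-age: 5492.4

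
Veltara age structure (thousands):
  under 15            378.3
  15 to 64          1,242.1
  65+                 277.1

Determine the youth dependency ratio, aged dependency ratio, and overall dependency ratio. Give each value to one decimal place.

Youth dependency ratio = 378.3 / 1,242.1 × 100 = 30.5
Old-age dependency ratio = 277.1 / 1,242.1 × 100 = 22.3
Total dependency ratio = (378.3 + 277.1) / 1,242.1 × 100 = 655.4 / 1,242.1 × 100 = 52.8

Youth dependency ratio: 30.5
Old-age dependency ratio: 22.3
Total dependency ratio: 52.8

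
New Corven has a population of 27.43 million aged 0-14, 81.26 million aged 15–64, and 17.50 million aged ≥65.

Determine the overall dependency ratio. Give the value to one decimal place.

Total dependency ratio = (27.43 + 17.50) / 81.26 × 100 = 44.93 / 81.26 × 100 = 55.3

Total dependency ratio: 55.3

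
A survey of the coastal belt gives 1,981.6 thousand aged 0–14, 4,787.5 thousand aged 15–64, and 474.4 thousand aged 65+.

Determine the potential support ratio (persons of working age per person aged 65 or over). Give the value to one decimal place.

Potential support ratio: 10.1

Potential support ratio = 4,787.5 / 474.4 = 10.1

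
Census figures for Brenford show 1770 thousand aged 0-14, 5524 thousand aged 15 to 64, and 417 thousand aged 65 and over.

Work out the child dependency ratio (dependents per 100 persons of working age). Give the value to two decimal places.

Youth dependency ratio = 1770 / 5524 × 100 = 32.04

Youth dependency ratio: 32.04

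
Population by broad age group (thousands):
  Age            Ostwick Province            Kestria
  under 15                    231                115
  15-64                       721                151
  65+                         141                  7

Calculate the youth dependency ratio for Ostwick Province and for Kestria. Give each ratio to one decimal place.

Ostwick Province: 231 / 721 × 100 = 32.0
Kestria: 115 / 151 × 100 = 76.2

Ostwick Province: 32.0
Kestria: 76.2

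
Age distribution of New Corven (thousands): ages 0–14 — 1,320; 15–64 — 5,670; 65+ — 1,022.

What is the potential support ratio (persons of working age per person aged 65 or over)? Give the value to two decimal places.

Potential support ratio = 5,670 / 1,022 = 5.55

Potential support ratio: 5.55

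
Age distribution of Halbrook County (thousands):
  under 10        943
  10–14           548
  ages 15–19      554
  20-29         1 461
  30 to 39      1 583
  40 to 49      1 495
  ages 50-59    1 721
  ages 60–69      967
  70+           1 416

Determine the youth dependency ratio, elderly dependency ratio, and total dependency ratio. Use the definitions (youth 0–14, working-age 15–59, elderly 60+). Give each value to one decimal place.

Youth dependency ratio: 21.9
Old-age dependency ratio: 35.0
Total dependency ratio: 56.9

0–14: 943 + 548 = 1 491
15–59: 554 + 1 461 + 1 583 + 1 495 + 1 721 = 6 814
60+: 967 + 1 416 = 2 383
Youth dependency ratio = 1 491 / 6 814 × 100 = 21.9
Old-age dependency ratio = 2 383 / 6 814 × 100 = 35.0
Total dependency ratio = (1 491 + 2 383) / 6 814 × 100 = 3 874 / 6 814 × 100 = 56.9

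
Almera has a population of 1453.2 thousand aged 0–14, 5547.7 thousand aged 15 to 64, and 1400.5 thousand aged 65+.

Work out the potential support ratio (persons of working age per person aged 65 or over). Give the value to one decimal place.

Potential support ratio: 4.0

Potential support ratio = 5547.7 / 1400.5 = 4.0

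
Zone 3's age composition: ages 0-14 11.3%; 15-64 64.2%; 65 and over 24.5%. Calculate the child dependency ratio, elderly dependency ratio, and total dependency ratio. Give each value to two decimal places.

Youth dependency ratio: 17.60
Old-age dependency ratio: 38.16
Total dependency ratio: 55.76

Youth dependency ratio = 11.3 / 64.2 × 100 = 17.60
Old-age dependency ratio = 24.5 / 64.2 × 100 = 38.16
Total dependency ratio = (11.3 + 24.5) / 64.2 × 100 = 35.8 / 64.2 × 100 = 55.76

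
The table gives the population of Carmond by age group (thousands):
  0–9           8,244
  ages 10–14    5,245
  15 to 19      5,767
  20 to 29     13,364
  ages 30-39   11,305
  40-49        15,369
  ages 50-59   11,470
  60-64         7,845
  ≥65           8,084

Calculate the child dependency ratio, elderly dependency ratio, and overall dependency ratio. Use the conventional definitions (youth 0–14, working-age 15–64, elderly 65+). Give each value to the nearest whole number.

Youth dependency ratio: 21
Old-age dependency ratio: 12
Total dependency ratio: 33

0–14: 8,244 + 5,245 = 13,489
15–64: 5,767 + 13,364 + 11,305 + 15,369 + 11,470 + 7,845 = 65,120
65+: 8,084
Youth dependency ratio = 13,489 / 65,120 × 100 = 21
Old-age dependency ratio = 8,084 / 65,120 × 100 = 12
Total dependency ratio = (13,489 + 8,084) / 65,120 × 100 = 21,573 / 65,120 × 100 = 33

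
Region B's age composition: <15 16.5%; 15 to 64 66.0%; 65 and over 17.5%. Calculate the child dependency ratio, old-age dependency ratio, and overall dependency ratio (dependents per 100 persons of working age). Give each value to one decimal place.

Youth dependency ratio: 25.0
Old-age dependency ratio: 26.5
Total dependency ratio: 51.5

Youth dependency ratio = 16.5 / 66.0 × 100 = 25.0
Old-age dependency ratio = 17.5 / 66.0 × 100 = 26.5
Total dependency ratio = (16.5 + 17.5) / 66.0 × 100 = 34.0 / 66.0 × 100 = 51.5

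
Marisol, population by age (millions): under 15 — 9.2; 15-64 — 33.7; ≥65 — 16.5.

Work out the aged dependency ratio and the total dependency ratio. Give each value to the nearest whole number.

Old-age dependency ratio = 16.5 / 33.7 × 100 = 49
Total dependency ratio = (9.2 + 16.5) / 33.7 × 100 = 25.7 / 33.7 × 100 = 76

Old-age dependency ratio: 49
Total dependency ratio: 76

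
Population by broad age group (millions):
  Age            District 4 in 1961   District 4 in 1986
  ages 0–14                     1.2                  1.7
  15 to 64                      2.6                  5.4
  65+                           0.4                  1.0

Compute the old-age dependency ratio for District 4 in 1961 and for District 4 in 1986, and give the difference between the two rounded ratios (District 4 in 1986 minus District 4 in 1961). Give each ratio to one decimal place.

District 4 in 1961: 15.4
District 4 in 1986: 18.5
Difference: +3.1

District 4 in 1961: 0.4 / 2.6 × 100 = 15.4
District 4 in 1986: 1.0 / 5.4 × 100 = 18.5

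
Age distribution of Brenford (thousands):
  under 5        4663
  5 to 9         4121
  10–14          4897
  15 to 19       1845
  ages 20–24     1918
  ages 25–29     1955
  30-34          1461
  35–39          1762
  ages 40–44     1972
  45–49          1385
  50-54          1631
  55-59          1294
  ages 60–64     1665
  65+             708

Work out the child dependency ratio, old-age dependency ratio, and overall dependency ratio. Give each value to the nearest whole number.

Youth dependency ratio: 81
Old-age dependency ratio: 4
Total dependency ratio: 85

0–14: 4663 + 4121 + 4897 = 13681
15–64: 1845 + 1918 + 1955 + 1461 + 1762 + 1972 + 1385 + 1631 + 1294 + 1665 = 16888
65+: 708
Youth dependency ratio = 13681 / 16888 × 100 = 81
Old-age dependency ratio = 708 / 16888 × 100 = 4
Total dependency ratio = (13681 + 708) / 16888 × 100 = 14389 / 16888 × 100 = 85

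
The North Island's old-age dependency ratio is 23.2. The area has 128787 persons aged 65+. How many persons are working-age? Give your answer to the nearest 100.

Working-age: 555100

Old-age dependency ratio = elderly / working-age × 100
23.2 = 128787 / W × 100
⇒ 555100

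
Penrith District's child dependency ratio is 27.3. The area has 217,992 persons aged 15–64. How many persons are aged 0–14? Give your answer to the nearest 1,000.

Aged 0–14: 60,000

Youth dependency ratio = youth / working-age × 100
27.3 = Y / 217,992 × 100
⇒ 60,000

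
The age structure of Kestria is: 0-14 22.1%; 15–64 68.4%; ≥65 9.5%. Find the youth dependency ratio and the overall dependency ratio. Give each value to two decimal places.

Youth dependency ratio = 22.1 / 68.4 × 100 = 32.31
Total dependency ratio = (22.1 + 9.5) / 68.4 × 100 = 31.6 / 68.4 × 100 = 46.20

Youth dependency ratio: 32.31
Total dependency ratio: 46.20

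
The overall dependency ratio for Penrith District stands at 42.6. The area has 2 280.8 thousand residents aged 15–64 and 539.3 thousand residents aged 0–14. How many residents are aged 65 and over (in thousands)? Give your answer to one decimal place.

Total dependency ratio = (youth + elderly) / working-age × 100
42.6 = (539.3 + E) / 2 280.8 × 100
⇒ 432.3

Aged 65 and over: 432.3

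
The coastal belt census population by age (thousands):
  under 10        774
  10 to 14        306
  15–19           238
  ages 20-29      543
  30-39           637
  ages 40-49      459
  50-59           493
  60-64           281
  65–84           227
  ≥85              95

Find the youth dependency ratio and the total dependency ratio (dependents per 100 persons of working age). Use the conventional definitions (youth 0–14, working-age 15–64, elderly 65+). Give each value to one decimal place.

Youth dependency ratio: 40.7
Total dependency ratio: 52.9

0–14: 774 + 306 = 1,080
15–64: 238 + 543 + 637 + 459 + 493 + 281 = 2,651
65+: 227 + 95 = 322
Youth dependency ratio = 1,080 / 2,651 × 100 = 40.7
Total dependency ratio = (1,080 + 322) / 2,651 × 100 = 1,402 / 2,651 × 100 = 52.9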